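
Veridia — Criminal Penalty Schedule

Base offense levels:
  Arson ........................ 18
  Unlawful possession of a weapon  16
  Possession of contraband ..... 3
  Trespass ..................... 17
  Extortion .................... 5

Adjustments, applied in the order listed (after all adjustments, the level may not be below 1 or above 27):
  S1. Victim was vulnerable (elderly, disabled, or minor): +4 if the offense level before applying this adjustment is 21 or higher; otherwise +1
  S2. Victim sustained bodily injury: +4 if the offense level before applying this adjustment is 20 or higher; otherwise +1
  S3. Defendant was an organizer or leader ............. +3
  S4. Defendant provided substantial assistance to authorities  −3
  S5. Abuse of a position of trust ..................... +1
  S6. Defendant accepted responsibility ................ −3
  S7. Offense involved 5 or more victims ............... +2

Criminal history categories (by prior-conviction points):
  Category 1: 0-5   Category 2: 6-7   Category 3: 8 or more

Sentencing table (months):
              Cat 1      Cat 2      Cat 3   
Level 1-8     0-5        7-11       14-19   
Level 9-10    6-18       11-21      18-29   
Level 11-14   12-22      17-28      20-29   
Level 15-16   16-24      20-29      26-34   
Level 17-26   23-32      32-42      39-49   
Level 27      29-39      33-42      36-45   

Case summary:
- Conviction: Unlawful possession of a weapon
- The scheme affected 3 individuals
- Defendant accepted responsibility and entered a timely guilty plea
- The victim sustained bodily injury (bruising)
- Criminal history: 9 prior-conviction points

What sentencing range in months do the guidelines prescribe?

Base offense level for unlawful possession of a weapon: 16.
S2 applies (level before this adjustment is 16 < 20, so +1): 16 + 1 = 17.
S3 does not apply.
S4 does not apply.
S5 does not apply.
S6 applies: 17 − 3 = 14.
S7 does not apply.
Final offense level: 14.
Criminal history: 9 prior points → Category 3 (8+).
Level 14 falls in the 11-14 band.
Grid: Level 11-14 × Category 3 = 20-29 months.

20-29 months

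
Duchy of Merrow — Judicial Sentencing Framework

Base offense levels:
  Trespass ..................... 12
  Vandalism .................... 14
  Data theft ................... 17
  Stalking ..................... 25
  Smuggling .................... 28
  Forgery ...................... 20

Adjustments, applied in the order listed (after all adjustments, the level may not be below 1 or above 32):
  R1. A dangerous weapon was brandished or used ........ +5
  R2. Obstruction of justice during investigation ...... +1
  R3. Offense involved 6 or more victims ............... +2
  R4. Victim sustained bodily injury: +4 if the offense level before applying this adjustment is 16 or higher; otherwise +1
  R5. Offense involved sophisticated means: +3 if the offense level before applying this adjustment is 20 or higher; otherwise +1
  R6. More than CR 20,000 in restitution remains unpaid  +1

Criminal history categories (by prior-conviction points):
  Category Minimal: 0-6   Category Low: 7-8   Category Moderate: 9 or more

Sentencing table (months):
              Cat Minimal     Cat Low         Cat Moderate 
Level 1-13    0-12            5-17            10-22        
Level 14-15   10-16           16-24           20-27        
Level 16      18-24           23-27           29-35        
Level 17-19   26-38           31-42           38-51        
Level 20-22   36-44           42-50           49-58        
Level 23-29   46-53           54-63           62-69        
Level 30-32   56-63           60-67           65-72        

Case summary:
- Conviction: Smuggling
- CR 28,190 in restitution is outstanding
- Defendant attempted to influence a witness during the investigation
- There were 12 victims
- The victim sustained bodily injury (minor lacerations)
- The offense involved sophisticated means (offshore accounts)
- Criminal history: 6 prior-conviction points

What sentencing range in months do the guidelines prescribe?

56-63 months

Base offense level for smuggling: 28.
R2 applies: 28 + 1 = 29.
R3 applies: 29 + 2 = 31.
R4 applies (level before this adjustment is 31 ≥ 16, so +4): 31 + 4 = 35.
R5 applies (level before this adjustment is 35 ≥ 20, so +3): 35 + 3 = 38.
R6 applies: 38 + 1 = 39.
Level 39 exceeds the maximum of 32; capped at 32.
Final offense level: 32.
Criminal history: 6 prior points → Category Minimal (0-6).
Level 32 falls in the 30-32 band.
Grid: Level 30-32 × Category Minimal = 56-63 months.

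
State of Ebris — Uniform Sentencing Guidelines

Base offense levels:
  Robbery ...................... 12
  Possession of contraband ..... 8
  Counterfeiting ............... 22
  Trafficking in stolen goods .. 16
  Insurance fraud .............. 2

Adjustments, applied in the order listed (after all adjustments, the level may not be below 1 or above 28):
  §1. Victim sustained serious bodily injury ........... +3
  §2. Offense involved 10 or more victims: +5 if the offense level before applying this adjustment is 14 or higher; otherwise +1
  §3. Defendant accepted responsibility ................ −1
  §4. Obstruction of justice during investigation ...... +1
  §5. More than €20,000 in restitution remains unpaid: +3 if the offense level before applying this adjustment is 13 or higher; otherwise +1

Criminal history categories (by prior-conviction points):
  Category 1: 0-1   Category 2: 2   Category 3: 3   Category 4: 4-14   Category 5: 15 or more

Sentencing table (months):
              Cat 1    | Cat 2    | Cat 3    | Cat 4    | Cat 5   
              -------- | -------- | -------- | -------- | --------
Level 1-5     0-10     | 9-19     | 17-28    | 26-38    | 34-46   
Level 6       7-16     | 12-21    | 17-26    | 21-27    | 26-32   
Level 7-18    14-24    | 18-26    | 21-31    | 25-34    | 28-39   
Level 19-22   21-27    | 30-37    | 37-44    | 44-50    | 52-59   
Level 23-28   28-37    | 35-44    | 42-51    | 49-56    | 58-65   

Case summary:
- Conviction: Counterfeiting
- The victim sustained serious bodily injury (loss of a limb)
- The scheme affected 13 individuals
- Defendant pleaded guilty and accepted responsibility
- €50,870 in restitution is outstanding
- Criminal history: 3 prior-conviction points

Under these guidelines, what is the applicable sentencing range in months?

42-51 months

Base offense level for counterfeiting: 22.
§1 applies: 22 + 3 = 25.
§2 applies (level before this adjustment is 25 ≥ 14, so +5): 25 + 5 = 30.
§3 applies: 30 − 1 = 29.
§4 does not apply.
§5 applies (level before this adjustment is 29 ≥ 13, so +3): 29 + 3 = 32.
Level 32 exceeds the maximum of 28; capped at 28.
Final offense level: 28.
Criminal history: 3 prior points → Category 3 (3).
Level 28 falls in the 23-28 band.
Grid: Level 23-28 × Category 3 = 42-51 months.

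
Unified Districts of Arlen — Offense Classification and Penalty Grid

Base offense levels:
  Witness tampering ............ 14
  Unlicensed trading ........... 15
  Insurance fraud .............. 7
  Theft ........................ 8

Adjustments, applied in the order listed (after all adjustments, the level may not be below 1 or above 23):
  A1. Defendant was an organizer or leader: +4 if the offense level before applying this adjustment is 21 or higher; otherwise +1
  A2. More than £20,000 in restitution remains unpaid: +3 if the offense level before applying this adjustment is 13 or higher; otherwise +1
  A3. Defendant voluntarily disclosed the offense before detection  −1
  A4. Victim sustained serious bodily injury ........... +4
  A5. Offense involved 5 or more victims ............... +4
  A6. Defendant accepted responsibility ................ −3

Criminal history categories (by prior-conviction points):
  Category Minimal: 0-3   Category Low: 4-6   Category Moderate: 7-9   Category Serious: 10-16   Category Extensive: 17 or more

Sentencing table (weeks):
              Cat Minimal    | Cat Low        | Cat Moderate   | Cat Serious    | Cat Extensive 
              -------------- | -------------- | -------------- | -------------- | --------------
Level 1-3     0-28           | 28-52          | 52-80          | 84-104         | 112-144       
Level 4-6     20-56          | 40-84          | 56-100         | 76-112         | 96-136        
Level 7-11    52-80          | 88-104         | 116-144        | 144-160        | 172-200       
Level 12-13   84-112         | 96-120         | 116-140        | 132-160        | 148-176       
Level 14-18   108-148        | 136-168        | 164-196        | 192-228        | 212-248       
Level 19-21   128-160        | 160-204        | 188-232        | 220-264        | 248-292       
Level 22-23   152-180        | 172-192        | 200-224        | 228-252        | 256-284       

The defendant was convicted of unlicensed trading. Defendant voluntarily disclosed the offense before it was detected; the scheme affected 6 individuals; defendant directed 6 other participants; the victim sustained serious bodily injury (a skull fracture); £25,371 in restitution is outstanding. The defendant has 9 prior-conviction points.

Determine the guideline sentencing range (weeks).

200-224 weeks

Base offense level for unlicensed trading: 15.
A1 applies (level before this adjustment is 15 < 21, so +1): 15 + 1 = 16.
A2 applies (level before this adjustment is 16 ≥ 13, so +3): 16 + 3 = 19.
A3 applies: 19 − 1 = 18.
A4 applies: 18 + 4 = 22.
A5 applies: 22 + 4 = 26.
Level 26 exceeds the maximum of 23; capped at 23.
Final offense level: 23.
Criminal history: 9 prior points → Category Moderate (7-9).
Level 23 falls in the 22-23 band.
Grid: Level 22-23 × Category Moderate = 200-224 weeks.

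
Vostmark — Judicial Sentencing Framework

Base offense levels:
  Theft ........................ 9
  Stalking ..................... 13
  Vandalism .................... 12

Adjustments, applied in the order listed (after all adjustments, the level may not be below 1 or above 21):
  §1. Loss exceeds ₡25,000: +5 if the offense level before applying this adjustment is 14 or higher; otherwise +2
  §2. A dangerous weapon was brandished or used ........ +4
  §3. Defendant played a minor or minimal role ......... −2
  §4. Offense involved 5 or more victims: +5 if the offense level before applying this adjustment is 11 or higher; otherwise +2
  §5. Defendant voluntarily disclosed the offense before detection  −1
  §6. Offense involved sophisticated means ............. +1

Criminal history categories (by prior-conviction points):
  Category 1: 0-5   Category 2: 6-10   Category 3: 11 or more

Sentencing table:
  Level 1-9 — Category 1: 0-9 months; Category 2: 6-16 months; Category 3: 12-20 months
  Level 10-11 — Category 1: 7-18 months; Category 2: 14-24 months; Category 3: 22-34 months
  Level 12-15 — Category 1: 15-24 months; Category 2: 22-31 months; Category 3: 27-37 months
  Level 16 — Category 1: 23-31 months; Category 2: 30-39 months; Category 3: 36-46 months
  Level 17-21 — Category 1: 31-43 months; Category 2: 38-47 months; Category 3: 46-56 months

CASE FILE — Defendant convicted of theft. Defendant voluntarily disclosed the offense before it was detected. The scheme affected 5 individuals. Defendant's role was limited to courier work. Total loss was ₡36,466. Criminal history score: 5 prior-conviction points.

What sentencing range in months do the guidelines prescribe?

7-18 months

Base offense level for theft: 9.
§1 applies (level before this adjustment is 9 < 14, so +2): 9 + 2 = 11.
§3 applies: 11 − 2 = 9.
§4 applies (level before this adjustment is 9 < 11, so +2): 9 + 2 = 11.
§5 applies: 11 − 1 = 10.
Final offense level: 10.
Criminal history: 5 prior points → Category 1 (0-5).
Level 10 falls in the 10-11 band.
Grid: Level 10-11 × Category 1 = 7-18 months.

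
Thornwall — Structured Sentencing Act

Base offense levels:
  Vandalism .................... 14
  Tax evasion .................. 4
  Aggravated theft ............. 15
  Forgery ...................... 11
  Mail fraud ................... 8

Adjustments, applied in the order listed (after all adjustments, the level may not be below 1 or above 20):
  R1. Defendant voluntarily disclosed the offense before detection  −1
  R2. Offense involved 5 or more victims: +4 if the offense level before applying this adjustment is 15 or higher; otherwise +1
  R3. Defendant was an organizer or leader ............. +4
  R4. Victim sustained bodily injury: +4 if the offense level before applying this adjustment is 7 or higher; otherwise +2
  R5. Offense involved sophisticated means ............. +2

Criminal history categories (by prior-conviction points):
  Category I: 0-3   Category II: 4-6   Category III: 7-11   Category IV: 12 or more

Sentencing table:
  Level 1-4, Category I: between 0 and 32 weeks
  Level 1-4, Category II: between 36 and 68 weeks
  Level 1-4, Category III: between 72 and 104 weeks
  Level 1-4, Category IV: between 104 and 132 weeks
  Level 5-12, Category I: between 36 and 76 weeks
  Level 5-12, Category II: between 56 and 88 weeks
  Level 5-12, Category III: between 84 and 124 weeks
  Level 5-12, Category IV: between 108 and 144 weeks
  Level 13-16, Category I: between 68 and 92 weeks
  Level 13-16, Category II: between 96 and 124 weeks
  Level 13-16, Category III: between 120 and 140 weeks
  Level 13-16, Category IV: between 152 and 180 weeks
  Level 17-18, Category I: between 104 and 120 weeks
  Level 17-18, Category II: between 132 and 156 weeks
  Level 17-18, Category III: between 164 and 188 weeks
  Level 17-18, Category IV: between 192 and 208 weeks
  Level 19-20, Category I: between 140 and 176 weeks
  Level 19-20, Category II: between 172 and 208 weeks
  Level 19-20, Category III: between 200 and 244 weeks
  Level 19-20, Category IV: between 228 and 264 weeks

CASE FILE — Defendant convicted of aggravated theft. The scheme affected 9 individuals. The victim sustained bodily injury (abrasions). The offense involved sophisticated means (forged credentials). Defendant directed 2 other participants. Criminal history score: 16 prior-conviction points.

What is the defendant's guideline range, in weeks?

228-264 weeks

Base offense level for aggravated theft: 15.
R1 does not apply.
R2 applies (level before this adjustment is 15 ≥ 15, so +4): 15 + 4 = 19.
R3 applies: 19 + 4 = 23.
R4 applies (level before this adjustment is 23 ≥ 7, so +4): 23 + 4 = 27.
R5 applies: 27 + 2 = 29.
Level 29 exceeds the maximum of 20; capped at 20.
Final offense level: 20.
Criminal history: 16 prior points → Category IV (12+).
Level 20 falls in the 19-20 band.
Grid: Level 19-20 × Category IV = 228-264 weeks.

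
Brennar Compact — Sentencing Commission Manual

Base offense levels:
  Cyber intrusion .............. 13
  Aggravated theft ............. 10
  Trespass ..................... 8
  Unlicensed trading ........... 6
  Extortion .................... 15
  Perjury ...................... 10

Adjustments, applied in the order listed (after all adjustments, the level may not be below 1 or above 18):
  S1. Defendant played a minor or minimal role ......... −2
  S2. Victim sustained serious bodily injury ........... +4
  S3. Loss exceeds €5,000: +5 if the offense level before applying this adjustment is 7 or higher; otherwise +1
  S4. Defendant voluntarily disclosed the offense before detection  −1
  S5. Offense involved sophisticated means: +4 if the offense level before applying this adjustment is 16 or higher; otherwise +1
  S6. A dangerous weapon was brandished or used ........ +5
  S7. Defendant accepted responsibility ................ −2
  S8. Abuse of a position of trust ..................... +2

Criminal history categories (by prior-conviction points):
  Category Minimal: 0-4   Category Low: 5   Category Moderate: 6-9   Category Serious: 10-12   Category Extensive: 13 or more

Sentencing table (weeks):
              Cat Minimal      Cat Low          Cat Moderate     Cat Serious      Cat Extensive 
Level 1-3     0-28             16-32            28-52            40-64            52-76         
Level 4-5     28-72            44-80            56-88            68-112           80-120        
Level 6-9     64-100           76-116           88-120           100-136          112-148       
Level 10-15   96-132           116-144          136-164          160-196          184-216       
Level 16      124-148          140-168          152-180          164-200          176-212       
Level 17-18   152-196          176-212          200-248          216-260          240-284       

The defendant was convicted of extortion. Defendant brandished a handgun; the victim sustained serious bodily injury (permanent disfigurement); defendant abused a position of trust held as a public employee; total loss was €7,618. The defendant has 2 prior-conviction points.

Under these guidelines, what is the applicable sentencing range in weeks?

152-196 weeks

Base offense level for extortion: 15.
S2 applies: 15 + 4 = 19.
S3 applies (level before this adjustment is 19 ≥ 7, so +5): 19 + 5 = 24.
S6 applies: 24 + 5 = 29.
S8 applies: 29 + 2 = 31.
Level 31 exceeds the maximum of 18; capped at 18.
Final offense level: 18.
Criminal history: 2 prior points → Category Minimal (0-4).
Level 18 falls in the 17-18 band.
Grid: Level 17-18 × Category Minimal = 152-196 weeks.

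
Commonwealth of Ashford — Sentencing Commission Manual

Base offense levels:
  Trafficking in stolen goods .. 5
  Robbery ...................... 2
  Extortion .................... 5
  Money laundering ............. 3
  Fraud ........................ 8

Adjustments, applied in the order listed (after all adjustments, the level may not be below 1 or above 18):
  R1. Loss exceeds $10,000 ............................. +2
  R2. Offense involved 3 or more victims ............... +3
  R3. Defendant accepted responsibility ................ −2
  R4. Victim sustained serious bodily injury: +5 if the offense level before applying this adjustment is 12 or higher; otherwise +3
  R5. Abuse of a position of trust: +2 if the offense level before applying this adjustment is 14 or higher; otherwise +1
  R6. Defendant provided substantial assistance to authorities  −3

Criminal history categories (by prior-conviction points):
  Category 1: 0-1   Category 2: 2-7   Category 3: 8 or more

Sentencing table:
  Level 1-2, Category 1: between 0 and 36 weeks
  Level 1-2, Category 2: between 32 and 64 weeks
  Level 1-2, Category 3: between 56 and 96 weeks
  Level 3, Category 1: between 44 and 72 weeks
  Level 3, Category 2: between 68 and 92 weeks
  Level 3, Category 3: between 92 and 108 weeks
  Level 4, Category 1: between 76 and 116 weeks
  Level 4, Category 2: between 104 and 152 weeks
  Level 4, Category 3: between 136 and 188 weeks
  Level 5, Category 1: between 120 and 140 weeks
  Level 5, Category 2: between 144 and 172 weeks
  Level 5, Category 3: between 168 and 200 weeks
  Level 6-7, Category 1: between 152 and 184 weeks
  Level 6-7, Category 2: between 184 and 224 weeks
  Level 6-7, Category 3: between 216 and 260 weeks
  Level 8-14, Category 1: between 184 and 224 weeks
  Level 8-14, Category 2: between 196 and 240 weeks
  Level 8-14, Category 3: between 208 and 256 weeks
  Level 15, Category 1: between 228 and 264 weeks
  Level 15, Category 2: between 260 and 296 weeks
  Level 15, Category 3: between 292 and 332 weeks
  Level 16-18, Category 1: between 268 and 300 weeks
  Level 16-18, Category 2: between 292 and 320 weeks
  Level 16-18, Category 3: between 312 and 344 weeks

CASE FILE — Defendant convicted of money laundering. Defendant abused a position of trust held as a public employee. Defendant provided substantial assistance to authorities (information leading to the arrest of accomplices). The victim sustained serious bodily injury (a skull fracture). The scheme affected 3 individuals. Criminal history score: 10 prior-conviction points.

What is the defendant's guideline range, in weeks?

Base offense level for money laundering: 3.
R2 applies: 3 + 3 = 6.
R4 applies (level before this adjustment is 6 < 12, so +3): 6 + 3 = 9.
R5 applies (level before this adjustment is 9 < 14, so +1): 9 + 1 = 10.
R6 applies: 10 − 3 = 7.
Final offense level: 7.
Criminal history: 10 prior points → Category 3 (8+).
Level 7 falls in the 6-7 band.
Grid: Level 6-7 × Category 3 = 216-260 weeks.

216-260 weeks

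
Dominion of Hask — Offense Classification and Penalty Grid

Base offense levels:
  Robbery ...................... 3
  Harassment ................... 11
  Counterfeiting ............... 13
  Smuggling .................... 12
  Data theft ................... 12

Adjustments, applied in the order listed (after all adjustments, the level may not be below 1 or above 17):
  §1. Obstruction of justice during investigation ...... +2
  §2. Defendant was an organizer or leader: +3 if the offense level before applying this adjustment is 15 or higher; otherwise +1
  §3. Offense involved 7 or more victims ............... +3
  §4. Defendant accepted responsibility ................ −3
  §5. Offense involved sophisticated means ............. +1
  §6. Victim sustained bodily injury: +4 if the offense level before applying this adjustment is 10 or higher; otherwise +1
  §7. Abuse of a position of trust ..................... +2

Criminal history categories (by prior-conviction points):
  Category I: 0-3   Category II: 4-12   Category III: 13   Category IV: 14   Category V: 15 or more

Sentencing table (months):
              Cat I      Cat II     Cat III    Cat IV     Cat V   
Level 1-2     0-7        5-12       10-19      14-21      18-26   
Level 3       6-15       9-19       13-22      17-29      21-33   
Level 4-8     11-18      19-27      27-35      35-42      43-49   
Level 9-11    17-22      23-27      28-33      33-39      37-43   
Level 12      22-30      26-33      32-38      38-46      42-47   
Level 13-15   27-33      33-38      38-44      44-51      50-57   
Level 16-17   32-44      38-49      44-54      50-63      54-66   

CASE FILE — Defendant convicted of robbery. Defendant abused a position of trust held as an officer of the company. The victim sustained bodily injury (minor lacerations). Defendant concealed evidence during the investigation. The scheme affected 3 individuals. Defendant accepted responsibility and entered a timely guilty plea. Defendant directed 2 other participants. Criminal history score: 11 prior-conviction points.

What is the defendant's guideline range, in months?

Base offense level for robbery: 3.
§1 applies: 3 + 2 = 5.
§2 applies (level before this adjustment is 5 < 15, so +1): 5 + 1 = 6.
§4 applies: 6 − 3 = 3.
§5 does not apply.
§6 applies (level before this adjustment is 3 < 10, so +1): 3 + 1 = 4.
§7 applies: 4 + 2 = 6.
Final offense level: 6.
Criminal history: 11 prior points → Category II (4-12).
Level 6 falls in the 4-8 band.
Grid: Level 4-8 × Category II = 19-27 months.

19-27 months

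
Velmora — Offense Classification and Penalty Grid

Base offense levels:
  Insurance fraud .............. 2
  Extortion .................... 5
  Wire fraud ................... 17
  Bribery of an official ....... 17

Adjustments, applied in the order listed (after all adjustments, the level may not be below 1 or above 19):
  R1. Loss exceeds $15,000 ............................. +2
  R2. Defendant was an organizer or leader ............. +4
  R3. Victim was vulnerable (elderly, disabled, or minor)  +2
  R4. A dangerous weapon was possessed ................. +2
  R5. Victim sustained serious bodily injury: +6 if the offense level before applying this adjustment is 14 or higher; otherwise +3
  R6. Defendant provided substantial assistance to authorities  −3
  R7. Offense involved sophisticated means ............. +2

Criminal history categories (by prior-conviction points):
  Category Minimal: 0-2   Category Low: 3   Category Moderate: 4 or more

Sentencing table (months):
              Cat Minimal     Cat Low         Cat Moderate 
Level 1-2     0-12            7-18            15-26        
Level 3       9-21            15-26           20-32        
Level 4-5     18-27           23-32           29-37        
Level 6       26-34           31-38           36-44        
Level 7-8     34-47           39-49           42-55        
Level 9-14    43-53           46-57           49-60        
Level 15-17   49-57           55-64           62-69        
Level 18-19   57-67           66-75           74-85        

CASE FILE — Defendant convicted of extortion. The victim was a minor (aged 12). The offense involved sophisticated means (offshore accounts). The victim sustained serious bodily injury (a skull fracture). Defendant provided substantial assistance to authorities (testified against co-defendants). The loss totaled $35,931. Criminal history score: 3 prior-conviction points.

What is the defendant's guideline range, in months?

46-57 months

Base offense level for extortion: 5.
R1 applies: 5 + 2 = 7.
R2 does not apply.
R3 applies: 7 + 2 = 9.
R5 applies (level before this adjustment is 9 < 14, so +3): 9 + 3 = 12.
R6 applies: 12 − 3 = 9.
R7 applies: 9 + 2 = 11.
Final offense level: 11.
Criminal history: 3 prior points → Category Low (3).
Level 11 falls in the 9-14 band.
Grid: Level 9-14 × Category Low = 46-57 months.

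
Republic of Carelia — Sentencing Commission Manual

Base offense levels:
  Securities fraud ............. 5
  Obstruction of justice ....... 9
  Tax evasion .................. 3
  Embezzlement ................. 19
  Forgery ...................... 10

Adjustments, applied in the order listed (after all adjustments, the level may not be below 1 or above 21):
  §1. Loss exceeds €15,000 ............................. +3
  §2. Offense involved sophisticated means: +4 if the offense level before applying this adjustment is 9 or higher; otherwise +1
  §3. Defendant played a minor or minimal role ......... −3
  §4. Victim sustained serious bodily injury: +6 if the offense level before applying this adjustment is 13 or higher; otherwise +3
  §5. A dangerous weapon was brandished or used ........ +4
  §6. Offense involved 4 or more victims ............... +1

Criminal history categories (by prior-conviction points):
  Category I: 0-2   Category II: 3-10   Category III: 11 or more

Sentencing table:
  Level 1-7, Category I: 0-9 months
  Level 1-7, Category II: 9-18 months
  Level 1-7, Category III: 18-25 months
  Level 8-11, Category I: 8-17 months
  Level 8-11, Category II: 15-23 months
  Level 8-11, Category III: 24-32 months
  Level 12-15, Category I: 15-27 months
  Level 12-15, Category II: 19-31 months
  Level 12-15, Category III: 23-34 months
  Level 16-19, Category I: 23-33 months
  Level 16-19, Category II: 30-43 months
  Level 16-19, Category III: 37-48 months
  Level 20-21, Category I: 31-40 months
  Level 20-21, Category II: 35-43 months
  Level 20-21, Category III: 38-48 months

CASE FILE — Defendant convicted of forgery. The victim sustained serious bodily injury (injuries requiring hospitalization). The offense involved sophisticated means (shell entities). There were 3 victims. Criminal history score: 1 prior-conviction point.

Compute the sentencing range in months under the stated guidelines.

Base offense level for forgery: 10.
§1 does not apply.
§2 applies (level before this adjustment is 10 ≥ 9, so +4): 10 + 4 = 14.
§3 does not apply.
§4 applies (level before this adjustment is 14 ≥ 13, so +6): 14 + 6 = 20.
§6 does not apply.
Final offense level: 20.
Criminal history: 1 prior point → Category I (0-2).
Level 20 falls in the 20-21 band.
Grid: Level 20-21 × Category I = 31-40 months.

31-40 months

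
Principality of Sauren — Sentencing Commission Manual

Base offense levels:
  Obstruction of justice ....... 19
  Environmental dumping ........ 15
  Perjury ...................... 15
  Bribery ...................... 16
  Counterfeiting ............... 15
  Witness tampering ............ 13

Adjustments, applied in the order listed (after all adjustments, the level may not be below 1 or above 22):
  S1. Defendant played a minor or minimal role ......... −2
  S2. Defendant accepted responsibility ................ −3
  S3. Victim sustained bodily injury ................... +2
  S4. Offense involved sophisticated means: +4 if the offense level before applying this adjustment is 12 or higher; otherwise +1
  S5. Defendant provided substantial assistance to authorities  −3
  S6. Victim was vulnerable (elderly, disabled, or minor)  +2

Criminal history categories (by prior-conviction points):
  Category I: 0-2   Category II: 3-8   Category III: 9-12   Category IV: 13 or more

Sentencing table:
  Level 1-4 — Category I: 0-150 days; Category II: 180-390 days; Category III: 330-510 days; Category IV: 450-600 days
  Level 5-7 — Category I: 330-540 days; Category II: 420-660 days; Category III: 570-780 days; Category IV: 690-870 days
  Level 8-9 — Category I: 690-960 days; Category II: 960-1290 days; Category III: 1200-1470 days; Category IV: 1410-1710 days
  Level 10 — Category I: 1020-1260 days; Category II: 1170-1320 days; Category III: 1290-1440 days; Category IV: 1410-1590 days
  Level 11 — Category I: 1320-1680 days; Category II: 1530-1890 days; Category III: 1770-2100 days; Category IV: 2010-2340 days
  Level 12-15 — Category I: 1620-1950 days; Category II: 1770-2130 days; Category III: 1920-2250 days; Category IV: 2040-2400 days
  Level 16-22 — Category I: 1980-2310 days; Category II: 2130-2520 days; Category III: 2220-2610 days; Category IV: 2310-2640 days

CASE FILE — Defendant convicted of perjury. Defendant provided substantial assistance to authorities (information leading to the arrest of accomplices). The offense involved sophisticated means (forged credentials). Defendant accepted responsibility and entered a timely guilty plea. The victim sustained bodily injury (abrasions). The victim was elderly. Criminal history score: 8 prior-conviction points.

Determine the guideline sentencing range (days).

2130-2520 days

Base offense level for perjury: 15.
S1 does not apply.
S2 applies: 15 − 3 = 12.
S3 applies: 12 + 2 = 14.
S4 applies (level before this adjustment is 14 ≥ 12, so +4): 14 + 4 = 18.
S5 applies: 18 − 3 = 15.
S6 applies: 15 + 2 = 17.
Final offense level: 17.
Criminal history: 8 prior points → Category II (3-8).
Level 17 falls in the 16-22 band.
Grid: Level 16-22 × Category II = 2130-2520 days.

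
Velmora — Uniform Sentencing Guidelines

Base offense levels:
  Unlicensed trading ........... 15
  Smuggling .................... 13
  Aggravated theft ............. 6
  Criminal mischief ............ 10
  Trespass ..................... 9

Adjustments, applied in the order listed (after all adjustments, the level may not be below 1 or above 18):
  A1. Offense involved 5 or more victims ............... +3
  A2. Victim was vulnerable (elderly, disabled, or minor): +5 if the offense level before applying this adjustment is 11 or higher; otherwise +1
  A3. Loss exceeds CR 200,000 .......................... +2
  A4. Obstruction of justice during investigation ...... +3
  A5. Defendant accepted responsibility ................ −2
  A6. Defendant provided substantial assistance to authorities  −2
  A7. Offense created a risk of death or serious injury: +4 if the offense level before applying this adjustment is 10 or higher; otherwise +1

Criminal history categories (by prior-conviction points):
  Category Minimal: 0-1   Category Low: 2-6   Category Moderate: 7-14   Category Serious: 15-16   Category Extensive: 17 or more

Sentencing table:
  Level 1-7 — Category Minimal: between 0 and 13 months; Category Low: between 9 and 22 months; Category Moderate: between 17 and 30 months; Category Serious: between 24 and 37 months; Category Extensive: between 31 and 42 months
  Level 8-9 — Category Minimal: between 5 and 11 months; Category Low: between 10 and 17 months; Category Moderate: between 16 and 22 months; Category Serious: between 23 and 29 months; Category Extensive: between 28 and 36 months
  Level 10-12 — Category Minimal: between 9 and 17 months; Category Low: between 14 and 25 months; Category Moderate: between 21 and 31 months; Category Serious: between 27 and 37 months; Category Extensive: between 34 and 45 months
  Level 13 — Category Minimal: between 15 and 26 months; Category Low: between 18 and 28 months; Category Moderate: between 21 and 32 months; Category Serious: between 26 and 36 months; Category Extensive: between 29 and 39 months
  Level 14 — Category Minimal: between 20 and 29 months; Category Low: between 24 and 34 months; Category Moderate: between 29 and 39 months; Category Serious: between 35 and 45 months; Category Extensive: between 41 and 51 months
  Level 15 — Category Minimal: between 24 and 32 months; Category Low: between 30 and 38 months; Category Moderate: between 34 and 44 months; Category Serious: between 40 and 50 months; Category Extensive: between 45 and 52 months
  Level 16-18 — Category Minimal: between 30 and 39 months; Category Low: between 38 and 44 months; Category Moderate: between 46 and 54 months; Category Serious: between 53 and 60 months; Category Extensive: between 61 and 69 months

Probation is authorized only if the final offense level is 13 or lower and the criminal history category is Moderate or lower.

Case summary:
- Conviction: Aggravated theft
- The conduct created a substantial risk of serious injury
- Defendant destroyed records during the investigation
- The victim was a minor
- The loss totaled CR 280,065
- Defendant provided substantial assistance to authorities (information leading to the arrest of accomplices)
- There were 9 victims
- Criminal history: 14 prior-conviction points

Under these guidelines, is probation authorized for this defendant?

No

Base offense level for aggravated theft: 6.
A1 applies: 6 + 3 = 9.
A2 applies (level before this adjustment is 9 < 11, so +1): 9 + 1 = 10.
A3 applies: 10 + 2 = 12.
A4 applies: 12 + 3 = 15.
A6 applies: 15 − 2 = 13.
A7 applies (level before this adjustment is 13 ≥ 10, so +4): 13 + 4 = 17.
Final offense level: 17.
Criminal history: 14 prior points → Category Moderate (7-14).
Level 17 falls in the 16-18 band.
Grid: Level 16-18 × Category Moderate = 46-54 months.
Probation check: level 17 > 13 and category Moderate ≤ Moderate → not eligible.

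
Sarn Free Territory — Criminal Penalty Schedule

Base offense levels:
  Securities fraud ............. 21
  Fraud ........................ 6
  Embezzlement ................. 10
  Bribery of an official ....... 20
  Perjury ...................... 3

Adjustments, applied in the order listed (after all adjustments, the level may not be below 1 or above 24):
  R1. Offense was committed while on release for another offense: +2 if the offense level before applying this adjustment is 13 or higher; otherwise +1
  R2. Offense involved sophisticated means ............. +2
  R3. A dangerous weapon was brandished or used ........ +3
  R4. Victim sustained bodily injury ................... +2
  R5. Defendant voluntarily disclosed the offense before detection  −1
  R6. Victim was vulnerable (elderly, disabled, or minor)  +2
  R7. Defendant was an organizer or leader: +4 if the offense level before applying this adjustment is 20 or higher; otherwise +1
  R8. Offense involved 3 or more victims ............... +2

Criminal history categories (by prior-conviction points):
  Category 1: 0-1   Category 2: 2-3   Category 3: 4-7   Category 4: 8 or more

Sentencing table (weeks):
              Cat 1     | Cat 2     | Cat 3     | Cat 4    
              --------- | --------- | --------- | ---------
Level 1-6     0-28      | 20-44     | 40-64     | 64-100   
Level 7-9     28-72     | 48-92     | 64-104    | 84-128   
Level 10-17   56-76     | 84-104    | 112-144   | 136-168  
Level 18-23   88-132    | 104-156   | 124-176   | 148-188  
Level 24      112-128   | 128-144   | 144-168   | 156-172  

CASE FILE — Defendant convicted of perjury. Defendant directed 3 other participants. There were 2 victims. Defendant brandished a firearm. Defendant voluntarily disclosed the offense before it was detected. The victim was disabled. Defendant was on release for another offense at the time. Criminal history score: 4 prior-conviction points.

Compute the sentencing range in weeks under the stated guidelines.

Base offense level for perjury: 3.
R1 applies (level before this adjustment is 3 < 13, so +1): 3 + 1 = 4.
R2 does not apply.
R3 applies: 4 + 3 = 7.
R5 applies: 7 − 1 = 6.
R6 applies: 6 + 2 = 8.
R7 applies (level before this adjustment is 8 < 20, so +1): 8 + 1 = 9.
Final offense level: 9.
Criminal history: 4 prior points → Category 3 (4-7).
Level 9 falls in the 7-9 band.
Grid: Level 7-9 × Category 3 = 64-104 weeks.

64-104 weeks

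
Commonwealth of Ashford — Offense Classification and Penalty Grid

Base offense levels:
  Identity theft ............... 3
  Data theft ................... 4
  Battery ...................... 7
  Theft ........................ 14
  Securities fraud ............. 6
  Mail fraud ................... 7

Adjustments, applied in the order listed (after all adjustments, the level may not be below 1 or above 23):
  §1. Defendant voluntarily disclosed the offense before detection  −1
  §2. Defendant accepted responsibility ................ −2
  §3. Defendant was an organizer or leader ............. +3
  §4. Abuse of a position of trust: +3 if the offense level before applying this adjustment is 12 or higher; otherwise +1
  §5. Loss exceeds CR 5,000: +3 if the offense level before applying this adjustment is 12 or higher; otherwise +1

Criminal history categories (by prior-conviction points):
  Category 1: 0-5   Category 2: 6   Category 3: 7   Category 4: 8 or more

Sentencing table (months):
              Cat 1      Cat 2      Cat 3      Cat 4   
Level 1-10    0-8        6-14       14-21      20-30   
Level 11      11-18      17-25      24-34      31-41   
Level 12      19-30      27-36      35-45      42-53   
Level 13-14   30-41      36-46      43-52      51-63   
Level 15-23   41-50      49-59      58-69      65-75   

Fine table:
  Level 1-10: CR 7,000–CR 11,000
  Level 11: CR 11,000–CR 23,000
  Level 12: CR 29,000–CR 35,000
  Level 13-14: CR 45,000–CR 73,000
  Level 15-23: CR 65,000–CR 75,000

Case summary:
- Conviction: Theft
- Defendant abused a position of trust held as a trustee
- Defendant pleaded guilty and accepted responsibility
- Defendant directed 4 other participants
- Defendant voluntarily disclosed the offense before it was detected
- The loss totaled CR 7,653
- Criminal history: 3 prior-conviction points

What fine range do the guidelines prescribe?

Base offense level for theft: 14.
§1 applies: 14 − 1 = 13.
§2 applies: 13 − 2 = 11.
§3 applies: 11 + 3 = 14.
§4 applies (level before this adjustment is 14 ≥ 12, so +3): 14 + 3 = 17.
§5 applies (level before this adjustment is 17 ≥ 12, so +3): 17 + 3 = 20.
Final offense level: 20.
Level 20 falls in the 15-23 band.
Fine table: Level 15-23 → CR 65,000–CR 75,000.

CR 65,000–CR 75,000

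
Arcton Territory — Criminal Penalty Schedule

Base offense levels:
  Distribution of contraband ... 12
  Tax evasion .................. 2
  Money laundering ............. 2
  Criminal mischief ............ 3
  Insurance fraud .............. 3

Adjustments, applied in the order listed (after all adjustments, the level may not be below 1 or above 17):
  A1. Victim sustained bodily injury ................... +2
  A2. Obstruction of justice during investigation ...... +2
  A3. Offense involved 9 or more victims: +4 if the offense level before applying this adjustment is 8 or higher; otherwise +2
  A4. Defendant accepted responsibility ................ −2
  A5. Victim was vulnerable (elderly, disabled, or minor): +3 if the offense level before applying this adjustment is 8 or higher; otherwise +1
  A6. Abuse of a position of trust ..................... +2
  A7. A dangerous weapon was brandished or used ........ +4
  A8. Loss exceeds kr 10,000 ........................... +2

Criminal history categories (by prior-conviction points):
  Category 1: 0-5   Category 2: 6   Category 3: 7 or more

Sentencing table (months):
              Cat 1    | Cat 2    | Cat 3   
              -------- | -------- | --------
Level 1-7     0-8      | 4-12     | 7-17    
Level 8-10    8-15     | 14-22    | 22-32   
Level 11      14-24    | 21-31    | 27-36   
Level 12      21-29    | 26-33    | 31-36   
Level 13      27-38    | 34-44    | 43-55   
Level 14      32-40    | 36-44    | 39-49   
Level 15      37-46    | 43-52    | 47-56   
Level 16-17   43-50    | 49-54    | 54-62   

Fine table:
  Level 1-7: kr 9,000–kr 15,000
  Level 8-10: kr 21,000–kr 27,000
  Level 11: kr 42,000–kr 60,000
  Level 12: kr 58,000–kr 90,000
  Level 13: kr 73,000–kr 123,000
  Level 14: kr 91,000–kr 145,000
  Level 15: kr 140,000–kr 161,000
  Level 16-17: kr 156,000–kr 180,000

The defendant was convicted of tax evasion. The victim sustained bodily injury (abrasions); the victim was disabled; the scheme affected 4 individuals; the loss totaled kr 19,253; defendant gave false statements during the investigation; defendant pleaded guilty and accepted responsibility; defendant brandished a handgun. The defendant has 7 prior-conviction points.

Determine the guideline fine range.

Base offense level for tax evasion: 2.
A1 applies: 2 + 2 = 4.
A2 applies: 4 + 2 = 6.
A3 does not apply.
A4 applies: 6 − 2 = 4.
A5 applies (level before this adjustment is 4 < 8, so +1): 4 + 1 = 5.
A7 applies: 5 + 4 = 9.
A8 applies: 9 + 2 = 11.
Final offense level: 11.
Level 11 falls in the 11 band.
Fine table: Level 11 → kr 42,000–kr 60,000.

kr 42,000–kr 60,000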